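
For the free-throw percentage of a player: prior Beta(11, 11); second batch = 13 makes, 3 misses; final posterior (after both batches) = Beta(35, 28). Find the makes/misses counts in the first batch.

Sequential conjugate updates are equivalent to a single update on the pooled data, so total successes = posterior α − prior α and total failures = posterior β − prior β.
Total across both batches: 35−11=24 makes, 28−11=17 misses.
Subtract the second batch: 24−13=11 makes and 17−3=14 misses.

11 makes and 14 misses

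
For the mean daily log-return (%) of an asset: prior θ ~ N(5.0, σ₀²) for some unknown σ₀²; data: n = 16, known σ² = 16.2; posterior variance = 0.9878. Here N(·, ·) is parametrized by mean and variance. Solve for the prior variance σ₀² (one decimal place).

For the Normal–Normal model with known σ², precisions add: τ_n = τ₀ + n/σ².
So 1/σ₀² = 1/0.9878 − 16/16.2 = 1.012351 − 0.987654 = 0.024697.
Hence σ₀² = 1/0.024697 ≈ 40.5.

σ₀² = 40.5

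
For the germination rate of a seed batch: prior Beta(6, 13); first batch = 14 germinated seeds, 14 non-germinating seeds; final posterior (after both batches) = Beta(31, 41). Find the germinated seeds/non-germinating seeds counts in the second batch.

Because Beta–binomial updating is additive in the counts, the combined data contributed (α_post−α_prior, β_post−β_prior) successes and failures.
Total across both batches: 31−6=25 germinated seeds, 41−13=28 non-germinating seeds.
Subtract the first batch: 25−14=11 germinated seeds and 28−14=14 non-germinating seeds.

11 germinated seeds and 14 non-germinating seeds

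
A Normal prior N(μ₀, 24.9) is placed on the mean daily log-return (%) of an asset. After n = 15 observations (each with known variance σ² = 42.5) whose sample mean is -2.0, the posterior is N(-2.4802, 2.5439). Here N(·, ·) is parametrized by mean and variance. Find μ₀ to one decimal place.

With known observation variance, the Normal–Normal posterior has precision τ_n = τ₀ + n/σ² and mean μ_n = (τ₀μ₀ + (n/σ²)x̄)/τ_n.
Here τ₀ = 1/24.9 = 0.040161 and τ_data = 15/42.5 = 0.352941, so τ_n = 0.393102.
Rearranging for μ₀: μ₀ = (μ_n·τ_n − τ_data·x̄)/τ₀ = (-2.4802·0.393102 − 0.352941·-2.0) / 0.040161 = -0.269090/0.040161 ≈ -6.7.

μ₀ = -6.7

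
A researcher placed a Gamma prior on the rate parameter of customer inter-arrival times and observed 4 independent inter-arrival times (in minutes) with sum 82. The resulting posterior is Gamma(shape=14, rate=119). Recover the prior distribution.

Gamma–exponential conjugacy: posterior shape = α + n, posterior rate = β + Σtᵢ.
So α = 14 − 4 = 10 and β = 119 − 82 = 37.

Gamma(shape=10, rate=37)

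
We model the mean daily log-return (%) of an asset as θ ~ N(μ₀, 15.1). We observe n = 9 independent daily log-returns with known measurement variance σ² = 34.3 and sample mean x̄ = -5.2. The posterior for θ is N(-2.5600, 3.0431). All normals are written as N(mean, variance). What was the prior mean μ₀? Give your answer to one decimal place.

The posterior mean is a precision-weighted average: μ_n = (τ₀μ₀ + τ_data·x̄)/(τ₀+τ_data), with τ₀=1/σ₀² and τ_data=n/σ².
Here τ₀ = 1/15.1 = 0.066225 and τ_data = 9/34.3 = 0.262391, so τ_n = 0.328616.
Rearranging for μ₀: μ₀ = (μ_n·τ_n − τ_data·x̄)/τ₀ = (-2.5600·0.328616 − 0.262391·-5.2) / 0.066225 = 0.523176/0.066225 ≈ 7.9.

μ₀ = 7.9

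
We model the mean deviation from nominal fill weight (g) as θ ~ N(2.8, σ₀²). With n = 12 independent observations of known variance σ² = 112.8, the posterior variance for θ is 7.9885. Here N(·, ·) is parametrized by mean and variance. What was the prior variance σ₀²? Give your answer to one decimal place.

σ₀² = 53.2

For the Normal–Normal model with known σ², precisions add: τ_n = τ₀ + n/σ².
So 1/σ₀² = 1/7.9885 − 12/112.8 = 0.125180 − 0.106383 = 0.018797.
Hence σ₀² = 1/0.018797 ≈ 53.2.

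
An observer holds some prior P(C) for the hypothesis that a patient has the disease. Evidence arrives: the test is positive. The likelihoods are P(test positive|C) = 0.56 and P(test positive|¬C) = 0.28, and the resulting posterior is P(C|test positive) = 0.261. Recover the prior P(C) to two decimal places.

P(C) = 0.15

Bayes' rule in odds form gives O(C|E) = O(C)·[P(E|C)/P(E|¬C)], hence O(C) = O(C|E)/LR.
Posterior odds = 0.261/(1−0.261) = 0.3532. LR = 0.56/0.28 = 2.0000.
Prior odds = 0.3532/2.0000 = 0.1766, so P(C) = 0.1766/(1+0.1766) ≈ 0.15.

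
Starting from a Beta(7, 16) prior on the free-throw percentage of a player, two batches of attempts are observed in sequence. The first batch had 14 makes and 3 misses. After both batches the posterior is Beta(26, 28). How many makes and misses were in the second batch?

Because Beta–binomial updating is additive in the counts, the combined data contributed (α_post−α_prior, β_post−β_prior) successes and failures.
Total across both batches: 26−7=19 makes, 28−16=12 misses.
Subtract the first batch: 19−14=5 makes and 12−3=9 misses.

5 makes and 9 misses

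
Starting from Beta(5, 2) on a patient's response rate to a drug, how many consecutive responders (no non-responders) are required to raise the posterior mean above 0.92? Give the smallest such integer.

After k responders and 0 non-responders the posterior is Beta(5+k, 2), with mean (5+k)/(5+2+k).
Set (5+k)/(7+k) > 0.92 and solve: k > (0.92·7 − 5)/(1 − 0.92) = 18.000.
The smallest integer exceeding 18.000 is 19, and checking k=19: (24)/(26) = 0.9231 > 0.92.

k = 19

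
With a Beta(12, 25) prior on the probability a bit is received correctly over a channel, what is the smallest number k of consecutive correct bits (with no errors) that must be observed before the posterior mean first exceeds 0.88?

k = 172

After k correct bits and 0 errors the posterior is Beta(12+k, 25), with mean (12+k)/(12+25+k).
Set (12+k)/(37+k) > 0.88 and solve: k > (0.88·37 − 12)/(1 − 0.88) = 171.333.
The smallest integer exceeding 171.333 is 172, and checking k=172: (184)/(209) = 0.8804 > 0.88.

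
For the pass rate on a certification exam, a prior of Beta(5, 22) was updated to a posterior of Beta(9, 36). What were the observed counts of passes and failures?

Under Beta–binomial conjugacy the posterior parameters are (α+s, β+f).
Match parameters: s=9−5=4, f=36−22=14.

4 passes and 14 failures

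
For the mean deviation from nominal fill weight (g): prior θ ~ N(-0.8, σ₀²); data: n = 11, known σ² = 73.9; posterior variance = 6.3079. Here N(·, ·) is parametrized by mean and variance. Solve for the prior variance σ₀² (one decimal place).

σ₀² = 103.3

Posterior precision equals prior precision plus data precision: 1/σ_n² = 1/σ₀² + n/σ².
So 1/σ₀² = 1/6.3079 − 11/73.9 = 0.158531 − 0.148850 = 0.009681.
Hence σ₀² = 1/0.009681 ≈ 103.3.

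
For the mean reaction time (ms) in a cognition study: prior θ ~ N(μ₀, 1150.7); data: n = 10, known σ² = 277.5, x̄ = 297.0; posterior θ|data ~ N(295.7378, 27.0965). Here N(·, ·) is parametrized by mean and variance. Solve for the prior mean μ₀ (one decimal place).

μ₀ = 243.4

The posterior mean is a precision-weighted average: μ_n = (τ₀μ₀ + τ_data·x̄)/(τ₀+τ_data), with τ₀=1/σ₀² and τ_data=n/σ².
Here τ₀ = 1/1150.7 = 0.000869 and τ_data = 10/277.5 = 0.036036, so τ_n = 0.036905.
Rearranging for μ₀: μ₀ = (μ_n·τ_n − τ_data·x̄)/τ₀ = (295.7378·0.036905 − 0.036036·297.0) / 0.000869 = 0.211512/0.000869 ≈ 243.4.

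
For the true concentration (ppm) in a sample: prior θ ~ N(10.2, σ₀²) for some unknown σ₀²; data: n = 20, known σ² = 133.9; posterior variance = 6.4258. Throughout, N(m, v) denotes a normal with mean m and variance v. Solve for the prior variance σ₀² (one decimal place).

σ₀² = 159.8

Posterior precision equals prior precision plus data precision: 1/σ_n² = 1/σ₀² + n/σ².
So 1/σ₀² = 1/6.4258 − 20/133.9 = 0.155623 − 0.149365 = 0.006258.
Hence σ₀² = 1/0.006258 ≈ 159.8.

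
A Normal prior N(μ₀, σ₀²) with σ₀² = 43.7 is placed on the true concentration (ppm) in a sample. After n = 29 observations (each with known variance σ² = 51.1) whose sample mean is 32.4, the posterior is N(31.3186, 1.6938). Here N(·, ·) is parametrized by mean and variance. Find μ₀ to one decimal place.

With known observation variance, the Normal–Normal posterior has precision τ_n = τ₀ + n/σ² and mean μ_n = (τ₀μ₀ + (n/σ²)x̄)/τ_n.
Here τ₀ = 1/43.7 = 0.022883 and τ_data = 29/51.1 = 0.567515, so τ_n = 0.590398.
Rearranging for μ₀: μ₀ = (μ_n·τ_n − τ_data·x̄)/τ₀ = (31.3186·0.590398 − 0.567515·32.4) / 0.022883 = 0.102953/0.022883 ≈ 4.5.

μ₀ = 4.5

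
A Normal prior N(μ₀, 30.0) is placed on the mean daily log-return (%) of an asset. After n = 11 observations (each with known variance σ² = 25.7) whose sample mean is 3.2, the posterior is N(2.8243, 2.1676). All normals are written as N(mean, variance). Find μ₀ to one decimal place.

μ₀ = -2.0

The posterior mean is a precision-weighted average: μ_n = (τ₀μ₀ + τ_data·x̄)/(τ₀+τ_data), with τ₀=1/σ₀² and τ_data=n/σ².
Here τ₀ = 1/30.0 = 0.033333 and τ_data = 11/25.7 = 0.428016, so τ_n = 0.461349.
Rearranging for μ₀: μ₀ = (μ_n·τ_n − τ_data·x̄)/τ₀ = (2.8243·0.461349 − 0.428016·3.2) / 0.033333 = -0.066663/0.033333 ≈ -2.0.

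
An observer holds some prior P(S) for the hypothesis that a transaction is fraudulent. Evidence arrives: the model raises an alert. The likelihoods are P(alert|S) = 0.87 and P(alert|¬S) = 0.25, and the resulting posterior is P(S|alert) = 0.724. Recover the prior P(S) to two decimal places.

In odds form, posterior odds = prior odds × likelihood ratio, so prior odds = posterior odds ÷ LR.
Posterior odds = 0.724/(1−0.724) = 2.6232. LR = 0.87/0.25 = 3.4800.
Prior odds = 2.6232/3.4800 = 0.7538, so P(S) = 0.7538/(1+0.7538) ≈ 0.43.

P(S) = 0.43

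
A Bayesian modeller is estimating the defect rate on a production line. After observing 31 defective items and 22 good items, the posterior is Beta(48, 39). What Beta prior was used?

Under Beta–binomial conjugacy the posterior parameters are (α+s, β+f).
Subtract the data counts: 48−31=17, 39−22=17.

Beta(17, 17)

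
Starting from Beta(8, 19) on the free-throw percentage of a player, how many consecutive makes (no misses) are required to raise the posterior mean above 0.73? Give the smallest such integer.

After k makes and 0 misses the posterior is Beta(8+k, 19), with mean (8+k)/(8+19+k).
Set (8+k)/(27+k) > 0.73 and solve: k > (0.73·27 − 8)/(1 − 0.73) = 43.370.
The smallest integer exceeding 43.370 is 44, and checking k=44: (52)/(71) = 0.7324 > 0.73.

k = 44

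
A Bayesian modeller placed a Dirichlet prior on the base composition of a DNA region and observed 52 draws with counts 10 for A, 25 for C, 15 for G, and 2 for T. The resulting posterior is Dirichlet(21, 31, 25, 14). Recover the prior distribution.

For a Dirichlet(α) prior with multinomial counts c, the posterior is Dirichlet(α + c) componentwise.
Subtract each count from the matching posterior parameter: 21−10=11, 31−25=6, 25−15=10, 14−2=12.

Dirichlet(11, 6, 10, 12)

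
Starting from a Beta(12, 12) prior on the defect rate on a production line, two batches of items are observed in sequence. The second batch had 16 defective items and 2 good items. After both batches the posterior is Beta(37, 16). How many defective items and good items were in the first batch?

9 defective items and 2 good items

Because Beta–binomial updating is additive in the counts, the combined data contributed (α_post−α_prior, β_post−β_prior) successes and failures.
Total across both batches: 37−12=25 defective items, 16−12=4 good items.
Subtract the second batch: 25−16=9 defective items and 4−2=2 good items.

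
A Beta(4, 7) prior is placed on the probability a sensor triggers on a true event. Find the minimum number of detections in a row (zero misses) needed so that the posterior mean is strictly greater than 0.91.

After k detections and 0 misses the posterior is Beta(4+k, 7), with mean (4+k)/(4+7+k).
Set (4+k)/(11+k) > 0.91 and solve: k > (0.91·11 − 4)/(1 − 0.91) = 66.778.
The smallest integer exceeding 66.778 is 67, and checking k=67: (71)/(78) = 0.9103 > 0.91.

k = 67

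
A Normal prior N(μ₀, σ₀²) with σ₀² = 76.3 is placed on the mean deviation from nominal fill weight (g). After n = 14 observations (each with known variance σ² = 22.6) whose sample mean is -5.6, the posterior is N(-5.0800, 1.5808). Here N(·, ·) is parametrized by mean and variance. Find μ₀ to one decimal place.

With known observation variance, the Normal–Normal posterior has precision τ_n = τ₀ + n/σ² and mean μ_n = (τ₀μ₀ + (n/σ²)x̄)/τ_n.
Here τ₀ = 1/76.3 = 0.013106 and τ_data = 14/22.6 = 0.619469, so τ_n = 0.632575.
Rearranging for μ₀: μ₀ = (μ_n·τ_n − τ_data·x̄)/τ₀ = (-5.0800·0.632575 − 0.619469·-5.6) / 0.013106 = 0.255545/0.013106 ≈ 19.5.

μ₀ = 19.5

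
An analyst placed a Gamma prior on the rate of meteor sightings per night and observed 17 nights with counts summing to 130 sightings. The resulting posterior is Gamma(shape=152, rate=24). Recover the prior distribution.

Gamma(shape=22, rate=7)

Gamma–Poisson conjugacy: posterior shape = α + Σxᵢ, posterior rate = β + n.
So α = 152 − 130 = 22 and β = 24 − 17 = 7.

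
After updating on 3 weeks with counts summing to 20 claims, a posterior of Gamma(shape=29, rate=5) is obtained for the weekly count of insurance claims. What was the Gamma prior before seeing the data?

A Gamma(α, β) prior (rate parametrization) on a Poisson rate with n observations summing to S gives posterior Gamma(α+S, β+n).
So α = 29 − 20 = 9 and β = 5 − 3 = 2.

Gamma(shape=9, rate=2)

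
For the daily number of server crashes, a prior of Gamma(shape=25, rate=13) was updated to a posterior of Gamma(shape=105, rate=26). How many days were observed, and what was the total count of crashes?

Gamma–Poisson conjugacy: posterior shape = α + Σxᵢ, posterior rate = β + n.
Matching: Σxᵢ = 105 − 25 = 80 and n = 26 − 13 = 13.

n = 13 days with total 80 crashes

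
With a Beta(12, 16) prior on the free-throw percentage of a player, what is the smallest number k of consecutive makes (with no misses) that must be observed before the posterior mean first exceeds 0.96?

k = 373

After k makes and 0 misses the posterior is Beta(12+k, 16), with mean (12+k)/(12+16+k).
Set (12+k)/(28+k) > 0.96 and solve: k > (0.96·28 − 12)/(1 − 0.96) = 372.000.
The smallest integer exceeding 372.000 is 373.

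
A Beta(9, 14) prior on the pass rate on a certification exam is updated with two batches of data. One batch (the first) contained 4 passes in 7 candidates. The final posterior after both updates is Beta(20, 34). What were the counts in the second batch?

Because Beta–binomial updating is additive in the counts, the combined data contributed (α_post−α_prior, β_post−β_prior) successes and failures.
Total across both batches: 20−9=11 passes, 34−14=20 failures.
Subtract the first batch: 11−4=7 passes and 20−3=17 failures.

7 passes and 17 failures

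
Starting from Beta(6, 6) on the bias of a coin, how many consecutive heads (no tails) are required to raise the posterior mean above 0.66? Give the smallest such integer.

k = 6

After k heads and 0 tails the posterior is Beta(6+k, 6), with mean (6+k)/(6+6+k).
Set (6+k)/(12+k) > 0.66 and solve: k > (0.66·12 − 6)/(1 − 0.66) = 5.647.
The smallest integer exceeding 5.647 is 6, and checking k=6: (12)/(18) = 0.6667 > 0.66.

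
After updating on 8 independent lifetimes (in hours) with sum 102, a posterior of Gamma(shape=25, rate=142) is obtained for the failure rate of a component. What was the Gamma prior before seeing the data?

Gamma(shape=17, rate=40)

Gamma–exponential conjugacy: posterior shape = α + n, posterior rate = β + Σtᵢ.
So α = 25 − 8 = 17 and β = 142 − 102 = 40.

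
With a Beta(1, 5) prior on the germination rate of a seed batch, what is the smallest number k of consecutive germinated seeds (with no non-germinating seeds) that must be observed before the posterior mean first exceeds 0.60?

After k germinated seeds and 0 non-germinating seeds the posterior is Beta(1+k, 5), with mean (1+k)/(1+5+k).
Set (1+k)/(6+k) > 0.60 and solve: k > (0.60·6 − 1)/(1 − 0.60) = 6.500.
The smallest integer exceeding 6.500 is 7.

k = 7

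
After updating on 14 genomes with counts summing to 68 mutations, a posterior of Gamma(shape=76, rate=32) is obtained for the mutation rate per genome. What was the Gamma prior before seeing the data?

Gamma(shape=8, rate=18)

Gamma–Poisson conjugacy: posterior shape = α + Σxᵢ, posterior rate = β + n.
So α = 76 − 68 = 8 and β = 32 − 14 = 18.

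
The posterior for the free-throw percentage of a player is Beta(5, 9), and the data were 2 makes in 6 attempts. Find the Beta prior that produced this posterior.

Beta(3, 5)

A Beta(α, β) prior with s successes and f failures in binomial data gives a Beta(α+s, β+f) posterior.
So α = 5 − 2 = 3 and β = 9 − 4 = 5.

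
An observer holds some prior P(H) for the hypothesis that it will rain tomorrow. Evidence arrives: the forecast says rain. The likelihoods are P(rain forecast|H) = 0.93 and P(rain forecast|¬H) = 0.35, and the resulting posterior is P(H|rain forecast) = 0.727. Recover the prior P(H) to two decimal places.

P(H) = 0.50

Bayes' rule in odds form gives O(H|E) = O(H)·[P(E|H)/P(E|¬H)], hence O(H) = O(H|E)/LR.
Posterior odds = 0.727/(1−0.727) = 2.6630. LR = 0.93/0.35 = 2.6571.
Prior odds = 2.6630/2.6571 = 1.0022, so P(H) = 1.0022/(1+1.0022) ≈ 0.50.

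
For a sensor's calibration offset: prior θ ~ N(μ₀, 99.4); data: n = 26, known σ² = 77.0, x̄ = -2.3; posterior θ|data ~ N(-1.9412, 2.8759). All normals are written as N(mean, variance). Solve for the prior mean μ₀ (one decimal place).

μ₀ = 10.1

The posterior mean is a precision-weighted average: μ_n = (τ₀μ₀ + τ_data·x̄)/(τ₀+τ_data), with τ₀=1/σ₀² and τ_data=n/σ².
Here τ₀ = 1/99.4 = 0.010060 and τ_data = 26/77.0 = 0.337662, so τ_n = 0.347722.
Rearranging for μ₀: μ₀ = (μ_n·τ_n − τ_data·x̄)/τ₀ = (-1.9412·0.347722 − 0.337662·-2.3) / 0.010060 = 0.101625/0.010060 ≈ 10.1.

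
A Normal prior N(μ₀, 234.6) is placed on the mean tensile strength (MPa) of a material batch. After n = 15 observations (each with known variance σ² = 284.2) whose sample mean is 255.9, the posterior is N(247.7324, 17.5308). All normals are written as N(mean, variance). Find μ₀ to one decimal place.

μ₀ = 146.6

The posterior mean is a precision-weighted average: μ_n = (τ₀μ₀ + τ_data·x̄)/(τ₀+τ_data), with τ₀=1/σ₀² and τ_data=n/σ².
Here τ₀ = 1/234.6 = 0.004263 and τ_data = 15/284.2 = 0.052780, so τ_n = 0.057043.
Rearranging for μ₀: μ₀ = (μ_n·τ_n − τ_data·x̄)/τ₀ = (247.7324·0.057043 − 0.052780·255.9) / 0.004263 = 0.624997/0.004263 ≈ 146.6.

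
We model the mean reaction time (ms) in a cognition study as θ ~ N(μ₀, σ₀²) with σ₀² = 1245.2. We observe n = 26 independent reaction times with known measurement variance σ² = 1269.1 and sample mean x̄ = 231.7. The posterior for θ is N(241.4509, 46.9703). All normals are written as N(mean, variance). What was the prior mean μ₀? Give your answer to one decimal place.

μ₀ = 490.2

The posterior mean is a precision-weighted average: μ_n = (τ₀μ₀ + τ_data·x̄)/(τ₀+τ_data), with τ₀=1/σ₀² and τ_data=n/σ².
Here τ₀ = 1/1245.2 = 0.000803 and τ_data = 26/1269.1 = 0.020487, so τ_n = 0.021290.
Rearranging for μ₀: μ₀ = (μ_n·τ_n − τ_data·x̄)/τ₀ = (241.4509·0.021290 − 0.020487·231.7) / 0.000803 = 0.393652/0.000803 ≈ 490.2.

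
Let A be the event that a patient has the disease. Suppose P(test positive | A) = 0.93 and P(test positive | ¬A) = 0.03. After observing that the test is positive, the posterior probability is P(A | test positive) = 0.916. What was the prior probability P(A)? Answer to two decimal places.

P(A) = 0.26

Bayes' rule in odds form gives O(A|E) = O(A)·[P(E|A)/P(E|¬A)], hence O(A) = O(A|E)/LR.
Posterior odds = 0.916/(1−0.916) = 10.9048. LR = 0.93/0.03 = 31.0000.
Prior odds = 10.9048/31.0000 = 0.3518, so P(A) = 0.3518/(1+0.3518) ≈ 0.26.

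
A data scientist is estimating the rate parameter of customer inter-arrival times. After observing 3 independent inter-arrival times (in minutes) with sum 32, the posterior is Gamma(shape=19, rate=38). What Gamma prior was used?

Gamma(shape=16, rate=6)

For an exponential likelihood with a Gamma(α, β) prior on the rate, n observations with total T give posterior Gamma(α+n, β+T).
So α = 19 − 3 = 16 and β = 38 − 32 = 6.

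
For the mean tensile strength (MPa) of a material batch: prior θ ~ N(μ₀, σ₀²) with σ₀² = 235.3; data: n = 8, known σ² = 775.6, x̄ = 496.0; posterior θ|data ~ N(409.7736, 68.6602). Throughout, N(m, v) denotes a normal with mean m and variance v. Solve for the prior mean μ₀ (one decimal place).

The posterior mean is a precision-weighted average: μ_n = (τ₀μ₀ + τ_data·x̄)/(τ₀+τ_data), with τ₀=1/σ₀² and τ_data=n/σ².
Here τ₀ = 1/235.3 = 0.004250 and τ_data = 8/775.6 = 0.010315, so τ_n = 0.014565.
Rearranging for μ₀: μ₀ = (μ_n·τ_n − τ_data·x̄)/τ₀ = (409.7736·0.014565 − 0.010315·496.0) / 0.004250 = 0.852112/0.004250 ≈ 200.5.

μ₀ = 200.5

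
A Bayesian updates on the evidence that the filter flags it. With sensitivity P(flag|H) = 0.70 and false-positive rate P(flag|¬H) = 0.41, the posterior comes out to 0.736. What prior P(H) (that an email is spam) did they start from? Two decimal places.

P(H) = 0.62

Bayes' rule in odds form gives O(H|E) = O(H)·[P(E|H)/P(E|¬H)], hence O(H) = O(H|E)/LR.
Posterior odds = 0.736/(1−0.736) = 2.7879. LR = 0.70/0.41 = 1.7073.
Prior odds = 2.7879/1.7073 = 1.6329, so P(H) = 1.6329/(1+1.6329) ≈ 0.62.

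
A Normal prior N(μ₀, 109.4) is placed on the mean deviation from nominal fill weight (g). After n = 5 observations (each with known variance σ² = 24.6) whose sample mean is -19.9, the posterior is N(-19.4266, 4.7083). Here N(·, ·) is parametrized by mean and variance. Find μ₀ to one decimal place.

μ₀ = -8.9

The posterior mean is a precision-weighted average: μ_n = (τ₀μ₀ + τ_data·x̄)/(τ₀+τ_data), with τ₀=1/σ₀² and τ_data=n/σ².
Here τ₀ = 1/109.4 = 0.009141 and τ_data = 5/24.6 = 0.203252, so τ_n = 0.212393.
Rearranging for μ₀: μ₀ = (μ_n·τ_n − τ_data·x̄)/τ₀ = (-19.4266·0.212393 − 0.203252·-19.9) / 0.009141 = -0.081359/0.009141 ≈ -8.9.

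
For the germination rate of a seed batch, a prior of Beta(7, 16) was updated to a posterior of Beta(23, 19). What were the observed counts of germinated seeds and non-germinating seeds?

16 germinated seeds and 3 non-germinating seeds

A Beta(a, b) prior with s successes and f failures in binomial data gives a Beta(a+s, b+f) posterior.
Match parameters: s=23−7=16, f=19−16=3.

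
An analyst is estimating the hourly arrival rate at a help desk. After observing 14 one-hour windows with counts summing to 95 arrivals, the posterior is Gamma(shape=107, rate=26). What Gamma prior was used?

Gamma(shape=12, rate=12)

A Gamma(α, β) prior (rate parametrization) on a Poisson rate with n observations summing to S gives posterior Gamma(α+S, β+n).
So α = 107 − 95 = 12 and β = 26 − 14 = 12.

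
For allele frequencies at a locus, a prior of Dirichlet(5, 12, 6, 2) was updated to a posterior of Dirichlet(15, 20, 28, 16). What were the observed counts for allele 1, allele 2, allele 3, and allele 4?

For a Dirichlet(α) prior with multinomial counts c, the posterior is Dirichlet(α + c) componentwise.
Counts are posterior − prior componentwise: 15−5=10, 20−12=8, 28−6=22, 16−2=14.

counts (10, 8, 22, 14)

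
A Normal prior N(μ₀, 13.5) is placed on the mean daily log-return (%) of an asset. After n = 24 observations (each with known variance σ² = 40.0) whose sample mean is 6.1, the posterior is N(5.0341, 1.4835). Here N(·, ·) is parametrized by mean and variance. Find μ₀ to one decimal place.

The posterior mean is a precision-weighted average: μ_n = (τ₀μ₀ + τ_data·x̄)/(τ₀+τ_data), with τ₀=1/σ₀² and τ_data=n/σ².
Here τ₀ = 1/13.5 = 0.074074 and τ_data = 24/40.0 = 0.600000, so τ_n = 0.674074.
Rearranging for μ₀: μ₀ = (μ_n·τ_n − τ_data·x̄)/τ₀ = (5.0341·0.674074 − 0.600000·6.1) / 0.074074 = -0.266644/0.074074 ≈ -3.6.

μ₀ = -3.6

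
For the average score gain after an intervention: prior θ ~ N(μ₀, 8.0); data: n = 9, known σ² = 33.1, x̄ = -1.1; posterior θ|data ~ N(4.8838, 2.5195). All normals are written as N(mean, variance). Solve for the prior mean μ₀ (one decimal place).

μ₀ = 17.9

The posterior mean is a precision-weighted average: μ_n = (τ₀μ₀ + τ_data·x̄)/(τ₀+τ_data), with τ₀=1/σ₀² and τ_data=n/σ².
Here τ₀ = 1/8.0 = 0.125000 and τ_data = 9/33.1 = 0.271903, so τ_n = 0.396903.
Rearranging for μ₀: μ₀ = (μ_n·τ_n − τ_data·x̄)/τ₀ = (4.8838·0.396903 − 0.271903·-1.1) / 0.125000 = 2.237488/0.125000 ≈ 17.9.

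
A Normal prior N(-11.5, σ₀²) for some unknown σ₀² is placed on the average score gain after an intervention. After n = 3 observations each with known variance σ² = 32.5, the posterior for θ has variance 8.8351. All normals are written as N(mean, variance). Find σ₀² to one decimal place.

σ₀² = 47.9

Posterior precision equals prior precision plus data precision: 1/σ_n² = 1/σ₀² + n/σ².
So 1/σ₀² = 1/8.8351 − 3/32.5 = 0.113185 − 0.092308 = 0.020877.
Hence σ₀² = 1/0.020877 ≈ 47.9.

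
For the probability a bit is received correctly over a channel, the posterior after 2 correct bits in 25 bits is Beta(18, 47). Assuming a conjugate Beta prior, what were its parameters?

Under Beta–binomial conjugacy the posterior parameters are (a+s, b+f).
So a = 18 − 2 = 16 and b = 47 − 23 = 24.

Beta(16, 24)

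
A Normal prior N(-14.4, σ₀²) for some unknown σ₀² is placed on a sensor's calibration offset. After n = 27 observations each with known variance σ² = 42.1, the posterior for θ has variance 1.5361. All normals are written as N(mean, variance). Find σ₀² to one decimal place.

σ₀² = 103.4

For the Normal–Normal model with known σ², precisions add: τ_n = τ₀ + n/σ².
So 1/σ₀² = 1/1.5361 − 27/42.1 = 0.650999 − 0.641330 = 0.009669.
Hence σ₀² = 1/0.009669 ≈ 103.4.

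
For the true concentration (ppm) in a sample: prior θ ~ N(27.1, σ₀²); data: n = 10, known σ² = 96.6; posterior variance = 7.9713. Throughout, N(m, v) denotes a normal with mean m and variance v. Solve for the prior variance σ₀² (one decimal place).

For the Normal–Normal model with known σ², precisions add: τ_n = τ₀ + n/σ².
So 1/σ₀² = 1/7.9713 − 10/96.6 = 0.125450 − 0.103520 = 0.021930.
Hence σ₀² = 1/0.021930 ≈ 45.6.

σ₀² = 45.6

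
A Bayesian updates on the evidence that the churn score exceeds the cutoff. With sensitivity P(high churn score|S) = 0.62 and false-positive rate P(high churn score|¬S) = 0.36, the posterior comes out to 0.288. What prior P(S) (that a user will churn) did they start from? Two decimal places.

In odds form, posterior odds = prior odds × likelihood ratio, so prior odds = posterior odds ÷ LR.
Posterior odds = 0.288/(1−0.288) = 0.4045. LR = 0.62/0.36 = 1.7222.
Prior odds = 0.4045/1.7222 = 0.2349, so P(S) = 0.2349/(1+0.2349) ≈ 0.19.

P(S) = 0.19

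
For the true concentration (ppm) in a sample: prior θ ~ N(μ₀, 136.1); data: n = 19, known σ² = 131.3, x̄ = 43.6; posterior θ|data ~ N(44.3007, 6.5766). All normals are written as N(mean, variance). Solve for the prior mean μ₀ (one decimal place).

The posterior mean is a precision-weighted average: μ_n = (τ₀μ₀ + τ_data·x̄)/(τ₀+τ_data), with τ₀=1/σ₀² and τ_data=n/σ².
Here τ₀ = 1/136.1 = 0.007348 and τ_data = 19/131.3 = 0.144707, so τ_n = 0.152055.
Rearranging for μ₀: μ₀ = (μ_n·τ_n − τ_data·x̄)/τ₀ = (44.3007·0.152055 − 0.144707·43.6) / 0.007348 = 0.426918/0.007348 ≈ 58.1.

μ₀ = 58.1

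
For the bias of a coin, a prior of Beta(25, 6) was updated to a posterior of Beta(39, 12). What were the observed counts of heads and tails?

14 heads and 6 tails

A Beta(α, β) prior with s successes and f failures in binomial data gives a Beta(α+s, β+f) posterior.
Match parameters: s=39−25=14, f=12−6=6.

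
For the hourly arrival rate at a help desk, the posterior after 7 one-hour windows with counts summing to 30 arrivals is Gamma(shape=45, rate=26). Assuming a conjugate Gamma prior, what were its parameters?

Gamma(shape=15, rate=19)

A Gamma(α, β) prior (rate parametrization) on a Poisson rate with n observations summing to S gives posterior Gamma(α+S, β+n).
So α = 45 − 30 = 15 and β = 26 − 7 = 19.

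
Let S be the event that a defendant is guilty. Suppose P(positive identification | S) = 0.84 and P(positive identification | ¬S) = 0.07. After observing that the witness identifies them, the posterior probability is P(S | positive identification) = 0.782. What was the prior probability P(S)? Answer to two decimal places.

P(S) = 0.23

Bayes' rule in odds form gives O(S|E) = O(S)·[P(E|S)/P(E|¬S)], hence O(S) = O(S|E)/LR.
Posterior odds = 0.782/(1−0.782) = 3.5872. LR = 0.84/0.07 = 12.0000.
Prior odds = 3.5872/12.0000 = 0.2989, so P(S) = 0.2989/(1+0.2989) ≈ 0.23.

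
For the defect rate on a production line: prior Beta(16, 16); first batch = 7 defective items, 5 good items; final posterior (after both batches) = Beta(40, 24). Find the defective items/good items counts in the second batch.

Sequential conjugate updates are equivalent to a single update on the pooled data, so total successes = posterior α − prior α and total failures = posterior β − prior β.
Total across both batches: 40−16=24 defective items, 24−16=8 good items.
Subtract the first batch: 24−7=17 defective items and 8−5=3 good items.

17 defective items and 3 good items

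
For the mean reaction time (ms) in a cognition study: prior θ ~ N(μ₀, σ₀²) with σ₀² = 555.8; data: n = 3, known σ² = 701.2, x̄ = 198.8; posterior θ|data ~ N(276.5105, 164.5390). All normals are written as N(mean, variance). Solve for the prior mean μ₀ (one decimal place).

μ₀ = 461.3

With known observation variance, the Normal–Normal posterior has precision τ_n = τ₀ + n/σ² and mean μ_n = (τ₀μ₀ + (n/σ²)x̄)/τ_n.
Here τ₀ = 1/555.8 = 0.001799 and τ_data = 3/701.2 = 0.004278, so τ_n = 0.006077.
Rearranging for μ₀: μ₀ = (μ_n·τ_n − τ_data·x̄)/τ₀ = (276.5105·0.006077 − 0.004278·198.8) / 0.001799 = 0.829888/0.001799 ≈ 461.3.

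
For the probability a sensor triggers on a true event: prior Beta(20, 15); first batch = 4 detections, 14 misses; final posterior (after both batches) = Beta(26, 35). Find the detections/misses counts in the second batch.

2 detections and 6 misses

Because Beta–binomial updating is additive in the counts, the combined data contributed (α_post−α_prior, β_post−β_prior) successes and failures.
Total across both batches: 26−20=6 detections, 35−15=20 misses.
Subtract the first batch: 6−4=2 detections and 20−14=6 misses.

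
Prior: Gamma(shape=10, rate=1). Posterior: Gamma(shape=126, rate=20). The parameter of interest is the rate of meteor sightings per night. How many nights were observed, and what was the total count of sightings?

n = 19 nights with total 116 sightings

A Gamma(α, β) prior (rate parametrization) on a Poisson rate with n observations summing to S gives posterior Gamma(α+S, β+n).
Matching: Σxᵢ = 126 − 10 = 116 and n = 20 − 1 = 19.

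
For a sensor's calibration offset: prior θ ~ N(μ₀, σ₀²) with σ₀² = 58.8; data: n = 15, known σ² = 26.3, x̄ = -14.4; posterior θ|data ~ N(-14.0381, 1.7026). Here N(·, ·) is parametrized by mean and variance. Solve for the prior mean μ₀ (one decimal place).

The posterior mean is a precision-weighted average: μ_n = (τ₀μ₀ + τ_data·x̄)/(τ₀+τ_data), with τ₀=1/σ₀² and τ_data=n/σ².
Here τ₀ = 1/58.8 = 0.017007 and τ_data = 15/26.3 = 0.570342, so τ_n = 0.587349.
Rearranging for μ₀: μ₀ = (μ_n·τ_n − τ_data·x̄)/τ₀ = (-14.0381·0.587349 − 0.570342·-14.4) / 0.017007 = -0.032339/0.017007 ≈ -1.9.

μ₀ = -1.9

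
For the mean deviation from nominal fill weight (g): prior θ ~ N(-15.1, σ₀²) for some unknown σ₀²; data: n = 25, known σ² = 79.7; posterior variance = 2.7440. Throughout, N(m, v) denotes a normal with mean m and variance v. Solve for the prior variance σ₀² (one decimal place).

For the Normal–Normal model with known σ², precisions add: τ_n = τ₀ + n/σ².
So 1/σ₀² = 1/2.7440 − 25/79.7 = 0.364431 − 0.313676 = 0.050755.
Hence σ₀² = 1/0.050755 ≈ 19.7.

σ₀² = 19.7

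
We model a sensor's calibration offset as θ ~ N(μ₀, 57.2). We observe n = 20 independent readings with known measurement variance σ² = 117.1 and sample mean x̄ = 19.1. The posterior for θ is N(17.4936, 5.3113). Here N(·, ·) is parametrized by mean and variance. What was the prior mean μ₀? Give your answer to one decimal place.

The posterior mean is a precision-weighted average: μ_n = (τ₀μ₀ + τ_data·x̄)/(τ₀+τ_data), with τ₀=1/σ₀² and τ_data=n/σ².
Here τ₀ = 1/57.2 = 0.017483 and τ_data = 20/117.1 = 0.170794, so τ_n = 0.188277.
Rearranging for μ₀: μ₀ = (μ_n·τ_n − τ_data·x̄)/τ₀ = (17.4936·0.188277 − 0.170794·19.1) / 0.017483 = 0.031477/0.017483 ≈ 1.8.

μ₀ = 1.8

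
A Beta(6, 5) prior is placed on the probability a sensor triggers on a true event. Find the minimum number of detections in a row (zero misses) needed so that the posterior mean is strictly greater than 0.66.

k = 4

After k detections and 0 misses the posterior is Beta(6+k, 5), with mean (6+k)/(6+5+k).
Set (6+k)/(11+k) > 0.66 and solve: k > (0.66·11 − 6)/(1 − 0.66) = 3.706.
The smallest integer exceeding 3.706 is 4.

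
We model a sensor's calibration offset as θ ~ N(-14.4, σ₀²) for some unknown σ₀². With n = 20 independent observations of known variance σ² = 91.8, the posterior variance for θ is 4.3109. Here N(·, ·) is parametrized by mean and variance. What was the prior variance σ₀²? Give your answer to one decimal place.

For the Normal–Normal model with known σ², precisions add: τ_n = τ₀ + n/σ².
So 1/σ₀² = 1/4.3109 − 20/91.8 = 0.231970 − 0.217865 = 0.014105.
Hence σ₀² = 1/0.014105 ≈ 70.9.

σ₀² = 70.9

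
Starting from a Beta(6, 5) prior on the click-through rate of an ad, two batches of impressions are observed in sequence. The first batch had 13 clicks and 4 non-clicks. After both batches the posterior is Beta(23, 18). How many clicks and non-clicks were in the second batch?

4 clicks and 9 non-clicks

Because Beta–binomial updating is additive in the counts, the combined data contributed (α_post−α_prior, β_post−β_prior) successes and failures.
Total across both batches: 23−6=17 clicks, 18−5=13 non-clicks.
Subtract the first batch: 17−13=4 clicks and 13−4=9 non-clicks.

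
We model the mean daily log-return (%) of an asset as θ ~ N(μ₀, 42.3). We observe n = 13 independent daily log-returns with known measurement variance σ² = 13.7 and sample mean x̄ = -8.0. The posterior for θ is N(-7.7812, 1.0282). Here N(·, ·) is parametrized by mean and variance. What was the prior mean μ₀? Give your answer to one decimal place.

μ₀ = 1.0

With known observation variance, the Normal–Normal posterior has precision τ_n = τ₀ + n/σ² and mean μ_n = (τ₀μ₀ + (n/σ²)x̄)/τ_n.
Here τ₀ = 1/42.3 = 0.023641 and τ_data = 13/13.7 = 0.948905, so τ_n = 0.972546.
Rearranging for μ₀: μ₀ = (μ_n·τ_n − τ_data·x̄)/τ₀ = (-7.7812·0.972546 − 0.948905·-8.0) / 0.023641 = 0.023665/0.023641 ≈ 1.0.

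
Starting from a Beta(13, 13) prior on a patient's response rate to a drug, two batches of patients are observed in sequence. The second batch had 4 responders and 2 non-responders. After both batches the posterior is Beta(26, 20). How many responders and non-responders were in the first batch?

9 responders and 5 non-responders

Because Beta–binomial updating is additive in the counts, the combined data contributed (α_post−α_prior, β_post−β_prior) successes and failures.
Total across both batches: 26−13=13 responders, 20−13=7 non-responders.
Subtract the second batch: 13−4=9 responders and 7−2=5 non-responders.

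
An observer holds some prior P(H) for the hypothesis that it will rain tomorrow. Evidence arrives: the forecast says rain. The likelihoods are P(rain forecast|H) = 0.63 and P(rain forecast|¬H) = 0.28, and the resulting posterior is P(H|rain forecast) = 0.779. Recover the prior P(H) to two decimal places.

P(H) = 0.61

In odds form, posterior odds = prior odds × likelihood ratio, so prior odds = posterior odds ÷ LR.
Posterior odds = 0.779/(1−0.779) = 3.5249. LR = 0.63/0.28 = 2.2500.
Prior odds = 3.5249/2.2500 = 1.5666, so P(H) = 1.5666/(1+1.5666) ≈ 0.61.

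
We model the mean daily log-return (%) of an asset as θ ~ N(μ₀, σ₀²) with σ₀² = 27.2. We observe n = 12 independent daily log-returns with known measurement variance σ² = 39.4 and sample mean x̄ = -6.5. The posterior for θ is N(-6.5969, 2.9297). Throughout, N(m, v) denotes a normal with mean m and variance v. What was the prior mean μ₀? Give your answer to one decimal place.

The posterior mean is a precision-weighted average: μ_n = (τ₀μ₀ + τ_data·x̄)/(τ₀+τ_data), with τ₀=1/σ₀² and τ_data=n/σ².
Here τ₀ = 1/27.2 = 0.036765 and τ_data = 12/39.4 = 0.304569, so τ_n = 0.341334.
Rearranging for μ₀: μ₀ = (μ_n·τ_n − τ_data·x̄)/τ₀ = (-6.5969·0.341334 − 0.304569·-6.5) / 0.036765 = -0.272048/0.036765 ≈ -7.4.

μ₀ = -7.4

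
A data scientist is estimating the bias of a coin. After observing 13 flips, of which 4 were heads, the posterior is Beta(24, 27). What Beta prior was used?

Beta(20, 18)

Under Beta–binomial conjugacy the posterior parameters are (a+s, b+f).
So a = 24 − 4 = 20 and b = 27 − 9 = 18.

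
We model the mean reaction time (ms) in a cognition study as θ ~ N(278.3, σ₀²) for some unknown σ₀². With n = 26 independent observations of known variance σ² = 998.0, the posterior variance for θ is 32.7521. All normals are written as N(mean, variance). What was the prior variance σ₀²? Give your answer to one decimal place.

For the Normal–Normal model with known σ², precisions add: τ_n = τ₀ + n/σ².
So 1/σ₀² = 1/32.7521 − 26/998.0 = 0.030532 − 0.026052 = 0.004480.
Hence σ₀² = 1/0.004480 ≈ 223.2.

σ₀² = 223.2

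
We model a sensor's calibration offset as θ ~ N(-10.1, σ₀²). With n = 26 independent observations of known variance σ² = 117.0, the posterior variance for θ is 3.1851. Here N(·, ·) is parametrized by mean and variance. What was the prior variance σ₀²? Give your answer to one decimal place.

Posterior precision equals prior precision plus data precision: 1/σ_n² = 1/σ₀² + n/σ².
So 1/σ₀² = 1/3.1851 − 26/117.0 = 0.313962 − 0.222222 = 0.091740.
Hence σ₀² = 1/0.091740 ≈ 10.9.

σ₀² = 10.9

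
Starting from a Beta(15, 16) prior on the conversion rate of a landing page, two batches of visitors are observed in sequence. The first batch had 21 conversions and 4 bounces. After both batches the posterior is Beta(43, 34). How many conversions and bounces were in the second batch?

Sequential conjugate updates are equivalent to a single update on the pooled data, so total successes = posterior α − prior α and total failures = posterior β − prior β.
Total across both batches: 43−15=28 conversions, 34−16=18 bounces.
Subtract the first batch: 28−21=7 conversions and 18−4=14 bounces.

7 conversions and 14 bounces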